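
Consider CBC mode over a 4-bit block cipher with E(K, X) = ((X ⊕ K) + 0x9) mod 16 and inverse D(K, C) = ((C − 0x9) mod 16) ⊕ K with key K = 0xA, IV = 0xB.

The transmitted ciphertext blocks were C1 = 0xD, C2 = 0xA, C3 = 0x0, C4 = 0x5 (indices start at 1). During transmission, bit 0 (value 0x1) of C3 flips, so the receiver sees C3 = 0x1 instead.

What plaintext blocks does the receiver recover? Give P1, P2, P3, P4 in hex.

P1 = 0x5, P2 = 0x6, P3 = 0x8, P4 = 0x7

CBC decryption: P_i = D(K, C_i) ⊕ C_{i−1}, with C_{0} = IV.
Only C3 changed, to 0x1. In CBC, a change in C_i garbles P_i and flips the same bit in P_{i+1}. Decrypting the received ciphertext:
P1: D(K, 0xD) = 0xE; 0xE ⊕ 0xB = 0x5.
P2: D(K, 0xA) = 0xB; 0xB ⊕ 0xD = 0x6.
P3: D(K, 0x1) = 0x2; 0x2 ⊕ 0xA = 0x8.
P4: D(K, 0x5) = 0x6; 0x6 ⊕ 0x1 = 0x7.
Blocks that differ from the original plaintext: P3, P4.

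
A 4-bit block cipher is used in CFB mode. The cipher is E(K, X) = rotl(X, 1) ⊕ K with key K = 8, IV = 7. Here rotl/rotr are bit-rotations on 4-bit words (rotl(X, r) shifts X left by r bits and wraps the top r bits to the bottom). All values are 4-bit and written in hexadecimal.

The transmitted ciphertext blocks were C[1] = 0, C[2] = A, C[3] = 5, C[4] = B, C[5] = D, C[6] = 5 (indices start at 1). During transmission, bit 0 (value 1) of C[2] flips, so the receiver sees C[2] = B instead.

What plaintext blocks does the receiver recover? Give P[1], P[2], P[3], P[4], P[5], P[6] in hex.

P[1] = 6, P[2] = 3, P[3] = A, P[4] = 9, P[5] = 2, P[6] = 6

CFB decryption: P_i = C_i ⊕ E(K, C_{i−1}), with C_{0} = IV.
Only C[2] changed, to B. In CFB, a change in C_i flips the same bit in P_i and garbles P_{i+1}. Decrypting the received ciphertext:
P[1]: E(K, 7) = 6; 0 ⊕ 6 = 6.
P[2]: E(K, 0) = 8; B ⊕ 8 = 3.
P[3]: E(K, B) = F; 5 ⊕ F = A.
P[4]: E(K, 5) = 2; B ⊕ 2 = 9.
P[5]: E(K, B) = F; D ⊕ F = 2.
P[6]: E(K, D) = 3; 5 ⊕ 3 = 6.
Blocks that differ from the original plaintext: P[2], P[3].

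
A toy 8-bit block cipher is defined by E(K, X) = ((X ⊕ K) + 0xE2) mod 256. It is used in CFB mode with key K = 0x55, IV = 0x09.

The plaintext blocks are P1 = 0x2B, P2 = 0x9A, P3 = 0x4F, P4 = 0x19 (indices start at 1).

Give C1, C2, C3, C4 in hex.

C1 = 0x15, C2 = 0xB8, C3 = 0x80, C4 = 0xAE

CFB encryption: C_i = P_i ⊕ E(K, C_{i−1}), with C_{0} = IV.
C1: E(K, 0x09) = 0x3E; 0x2B ⊕ 0x3E = 0x15.
C2: E(K, 0x15) = 0x22; 0x9A ⊕ 0x22 = 0xB8.
C3: E(K, 0xB8) = 0xCF; 0x4F ⊕ 0xCF = 0x80.
C4: E(K, 0x80) = 0xB7; 0x19 ⊕ 0xB7 = 0xAE.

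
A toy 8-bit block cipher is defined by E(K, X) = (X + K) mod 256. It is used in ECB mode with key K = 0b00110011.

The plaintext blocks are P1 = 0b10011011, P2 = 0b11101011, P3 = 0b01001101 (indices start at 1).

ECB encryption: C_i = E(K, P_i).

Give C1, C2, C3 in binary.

C1 = 0b11001110, C2 = 0b00011110, C3 = 0b10000000

C1: E(K, 0b10011011) = 0b11001110.
C2: E(K, 0b11101011) = 0b00011110.
C3: E(K, 0b01001101) = 0b10000000.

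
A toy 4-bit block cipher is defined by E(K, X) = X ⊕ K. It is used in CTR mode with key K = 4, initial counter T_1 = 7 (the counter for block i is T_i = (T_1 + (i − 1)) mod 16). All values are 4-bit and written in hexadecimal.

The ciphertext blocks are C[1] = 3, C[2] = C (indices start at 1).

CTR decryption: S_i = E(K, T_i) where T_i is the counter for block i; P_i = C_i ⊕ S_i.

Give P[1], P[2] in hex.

P[1]: T = 7, S = E(K, T) = 3; 3 ⊕ 3 = 0.
P[2]: T = 8, S = E(K, T) = C; C ⊕ C = 0.

P[1] = 0, P[2] = 0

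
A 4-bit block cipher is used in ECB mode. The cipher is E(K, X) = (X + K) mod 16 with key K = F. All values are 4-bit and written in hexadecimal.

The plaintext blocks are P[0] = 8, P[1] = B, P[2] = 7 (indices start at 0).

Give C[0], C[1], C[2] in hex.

C[0] = 7, C[1] = A, C[2] = 6

ECB encryption: C_i = E(K, P_i).
C[0]: E(K, 8) = 7.
C[1]: E(K, B) = A.
C[2]: E(K, 7) = 6.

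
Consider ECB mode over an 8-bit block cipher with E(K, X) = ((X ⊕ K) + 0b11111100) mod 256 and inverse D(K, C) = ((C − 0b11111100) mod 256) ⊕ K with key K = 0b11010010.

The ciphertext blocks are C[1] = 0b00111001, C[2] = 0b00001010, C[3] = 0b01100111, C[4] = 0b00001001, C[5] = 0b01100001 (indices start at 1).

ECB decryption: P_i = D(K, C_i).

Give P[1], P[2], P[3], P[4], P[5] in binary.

P[1]: D(K, 0b00111001) = 0b11101111.
P[2]: D(K, 0b00001010) = 0b11011100.
P[3]: D(K, 0b01100111) = 0b10111001.
P[4]: D(K, 0b00001001) = 0b11011111.
P[5]: D(K, 0b01100001) = 0b10110111.

P[1] = 0b11101111, P[2] = 0b11011100, P[3] = 0b10111001, P[4] = 0b11011111, P[5] = 0b10110111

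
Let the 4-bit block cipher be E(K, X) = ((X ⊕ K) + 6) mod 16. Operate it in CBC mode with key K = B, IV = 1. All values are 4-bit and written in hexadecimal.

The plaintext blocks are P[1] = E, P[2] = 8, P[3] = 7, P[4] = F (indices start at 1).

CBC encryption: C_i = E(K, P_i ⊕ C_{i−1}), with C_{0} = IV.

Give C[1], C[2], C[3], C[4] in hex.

C[1] = A, C[2] = F, C[3] = 9, C[4] = 3

C[1]: P[1] ⊕ 1 = F; E(K, F) = A.
C[2]: P[2] ⊕ A = 2; E(K, 2) = F.
C[3]: P[3] ⊕ F = 8; E(K, 8) = 9.
C[4]: P[4] ⊕ 9 = 6; E(K, 6) = 3.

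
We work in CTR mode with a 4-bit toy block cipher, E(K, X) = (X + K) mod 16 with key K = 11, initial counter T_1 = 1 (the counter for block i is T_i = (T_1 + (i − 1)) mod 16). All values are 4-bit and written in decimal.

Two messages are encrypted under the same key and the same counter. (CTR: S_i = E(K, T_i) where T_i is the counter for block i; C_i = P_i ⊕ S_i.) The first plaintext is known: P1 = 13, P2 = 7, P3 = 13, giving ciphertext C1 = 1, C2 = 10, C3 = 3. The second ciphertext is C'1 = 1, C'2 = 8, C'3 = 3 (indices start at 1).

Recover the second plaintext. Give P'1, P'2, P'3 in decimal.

P'1 = 13, P'2 = 5, P'3 = 13

In CTR with a reused counter, both messages share the same keystream S_i, so C_i ⊕ C'_i = P_i ⊕ P'_i and thus P'_i = P_i ⊕ C_i ⊕ C'_i.
P'1: 13 ⊕ 1 ⊕ 1 = 13.
P'2: 7 ⊕ 10 ⊕ 8 = 5.
P'3: 13 ⊕ 3 ⊕ 3 = 13.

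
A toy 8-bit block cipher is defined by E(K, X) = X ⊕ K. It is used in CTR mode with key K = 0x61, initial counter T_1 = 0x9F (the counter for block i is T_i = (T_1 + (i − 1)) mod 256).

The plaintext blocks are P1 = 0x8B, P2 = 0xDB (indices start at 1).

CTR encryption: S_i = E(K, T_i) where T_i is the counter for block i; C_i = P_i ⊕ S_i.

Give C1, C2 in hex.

C1 = 0x75, C2 = 0x1A

C1: T = 0x9F, S = E(K, T) = 0xFE; 0x8B ⊕ 0xFE = 0x75.
C2: T = 0xA0, S = E(K, T) = 0xC1; 0xDB ⊕ 0xC1 = 0x1A.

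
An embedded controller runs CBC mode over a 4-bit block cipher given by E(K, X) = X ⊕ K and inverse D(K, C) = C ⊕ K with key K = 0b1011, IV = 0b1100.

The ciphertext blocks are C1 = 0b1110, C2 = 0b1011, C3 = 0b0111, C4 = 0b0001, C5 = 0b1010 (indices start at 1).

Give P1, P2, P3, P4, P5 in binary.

P1 = 0b1001, P2 = 0b1110, P3 = 0b0111, P4 = 0b1101, P5 = 0b0000

CBC decryption: P_i = D(K, C_i) ⊕ C_{i−1}, with C_{0} = IV.
P1: D(K, 0b1110) = 0b0101; 0b0101 ⊕ 0b1100 = 0b1001.
P2: D(K, 0b1011) = 0b0000; 0b0000 ⊕ 0b1110 = 0b1110.
P3: D(K, 0b0111) = 0b1100; 0b1100 ⊕ 0b1011 = 0b0111.
P4: D(K, 0b0001) = 0b1010; 0b1010 ⊕ 0b0111 = 0b1101.
P5: D(K, 0b1010) = 0b0001; 0b0001 ⊕ 0b0001 = 0b0000.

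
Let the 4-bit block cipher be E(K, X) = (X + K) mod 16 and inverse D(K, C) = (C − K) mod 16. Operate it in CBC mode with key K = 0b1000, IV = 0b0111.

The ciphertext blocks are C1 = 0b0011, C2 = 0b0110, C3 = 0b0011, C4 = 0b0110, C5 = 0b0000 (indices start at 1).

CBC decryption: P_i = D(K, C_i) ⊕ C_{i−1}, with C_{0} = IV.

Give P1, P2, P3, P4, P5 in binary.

P1 = 0b1100, P2 = 0b1101, P3 = 0b1101, P4 = 0b1101, P5 = 0b1110

P1: D(K, 0b0011) = 0b1011; 0b1011 ⊕ 0b0111 = 0b1100.
P2: D(K, 0b0110) = 0b1110; 0b1110 ⊕ 0b0011 = 0b1101.
P3: D(K, 0b0011) = 0b1011; 0b1011 ⊕ 0b0110 = 0b1101.
P4: D(K, 0b0110) = 0b1110; 0b1110 ⊕ 0b0011 = 0b1101.
P5: D(K, 0b0000) = 0b1000; 0b1000 ⊕ 0b0110 = 0b1110.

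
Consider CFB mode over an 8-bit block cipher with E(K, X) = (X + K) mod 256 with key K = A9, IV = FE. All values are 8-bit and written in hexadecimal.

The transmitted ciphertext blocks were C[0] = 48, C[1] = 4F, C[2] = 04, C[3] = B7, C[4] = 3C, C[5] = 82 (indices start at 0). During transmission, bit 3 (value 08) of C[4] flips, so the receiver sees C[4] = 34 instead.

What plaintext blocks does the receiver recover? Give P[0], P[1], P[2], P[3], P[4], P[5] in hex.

CFB decryption: P_i = C_i ⊕ E(K, C_{i−1}), with C_{−1} = IV.
Only C[4] changed, to 34. In CFB, a change in C_i flips the same bit in P_i and garbles P_{i+1}. Decrypting the received ciphertext:
P[0]: E(K, FE) = A7; 48 ⊕ A7 = EF.
P[1]: E(K, 48) = F1; 4F ⊕ F1 = BE.
P[2]: E(K, 4F) = F8; 04 ⊕ F8 = FC.
P[3]: E(K, 04) = AD; B7 ⊕ AD = 1A.
P[4]: E(K, B7) = 60; 34 ⊕ 60 = 54.
P[5]: E(K, 34) = DD; 82 ⊕ DD = 5F.
Blocks that differ from the original plaintext: P[4], P[5].

P[0] = EF, P[1] = BE, P[2] = FC, P[3] = 1A, P[4] = 54, P[5] = 5F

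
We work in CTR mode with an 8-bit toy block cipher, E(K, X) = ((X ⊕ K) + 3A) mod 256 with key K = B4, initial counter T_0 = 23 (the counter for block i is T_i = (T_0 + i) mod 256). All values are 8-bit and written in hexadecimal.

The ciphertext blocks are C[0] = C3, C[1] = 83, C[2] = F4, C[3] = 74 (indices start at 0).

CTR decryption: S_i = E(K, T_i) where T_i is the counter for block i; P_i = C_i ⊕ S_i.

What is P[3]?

P[3]: T = 26, S = E(K, T) = CC; 74 ⊕ CC = B8.

P[3] = B8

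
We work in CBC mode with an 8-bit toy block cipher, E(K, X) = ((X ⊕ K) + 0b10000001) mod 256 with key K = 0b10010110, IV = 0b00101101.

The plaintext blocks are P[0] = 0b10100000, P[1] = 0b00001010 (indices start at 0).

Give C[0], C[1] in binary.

C[0] = 0b10011100, C[1] = 0b10000001

CBC encryption: C_i = E(K, P_i ⊕ C_{i−1}), with C_{−1} = IV.
C[0]: P[0] ⊕ 0b00101101 = 0b10001101; E(K, 0b10001101) = 0b10011100.
C[1]: P[1] ⊕ 0b10011100 = 0b10010110; E(K, 0b10010110) = 0b10000001.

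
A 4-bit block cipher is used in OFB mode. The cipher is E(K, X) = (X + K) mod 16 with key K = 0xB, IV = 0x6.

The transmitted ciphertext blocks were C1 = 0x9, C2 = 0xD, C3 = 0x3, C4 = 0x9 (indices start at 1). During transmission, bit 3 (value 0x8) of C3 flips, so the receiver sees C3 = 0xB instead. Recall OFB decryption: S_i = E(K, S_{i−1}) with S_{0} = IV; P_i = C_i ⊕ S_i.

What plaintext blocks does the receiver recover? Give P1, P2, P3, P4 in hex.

Only C3 changed, to 0xB. In OFB, a change in C_i flips the same bit in P_i only; the keystream is unaffected. Decrypting the received ciphertext:
P1: S = E(K, 0x6) = 0x1; 0x9 ⊕ 0x1 = 0x8.
P2: S = E(K, 0x1) = 0xC; 0xD ⊕ 0xC = 0x1.
P3: S = E(K, 0xC) = 0x7; 0xB ⊕ 0x7 = 0xC.
P4: S = E(K, 0x7) = 0x2; 0x9 ⊕ 0x2 = 0xB.
Blocks that differ from the original plaintext: P3.

P1 = 0x8, P2 = 0x1, P3 = 0xC, P4 = 0xB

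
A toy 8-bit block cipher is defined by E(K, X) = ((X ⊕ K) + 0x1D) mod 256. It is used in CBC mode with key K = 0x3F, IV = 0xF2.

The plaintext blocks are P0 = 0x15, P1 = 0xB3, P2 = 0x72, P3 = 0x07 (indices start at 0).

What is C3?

C3 = 0xDD

CBC encryption: C_i = E(K, P_i ⊕ C_{i−1}), with C_{−1} = IV.
C0: P0 ⊕ 0xF2 = 0xE7; E(K, 0xE7) = 0xF5.
C1: P1 ⊕ 0xF5 = 0x46; E(K, 0x46) = 0x96.
C2: P2 ⊕ 0x96 = 0xE4; E(K, 0xE4) = 0xF8.
C3: P3 ⊕ 0xF8 = 0xFF; E(K, 0xFF) = 0xDD.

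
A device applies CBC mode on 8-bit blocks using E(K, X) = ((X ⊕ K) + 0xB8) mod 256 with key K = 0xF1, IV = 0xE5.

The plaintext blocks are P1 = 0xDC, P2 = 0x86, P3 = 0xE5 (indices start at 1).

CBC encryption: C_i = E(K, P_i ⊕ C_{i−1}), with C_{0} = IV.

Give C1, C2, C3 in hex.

C1: P1 ⊕ 0xE5 = 0x39; E(K, 0x39) = 0x80.
C2: P2 ⊕ 0x80 = 0x06; E(K, 0x06) = 0xAF.
C3: P3 ⊕ 0xAF = 0x4A; E(K, 0x4A) = 0x73.

C1 = 0x80, C2 = 0xAF, C3 = 0x73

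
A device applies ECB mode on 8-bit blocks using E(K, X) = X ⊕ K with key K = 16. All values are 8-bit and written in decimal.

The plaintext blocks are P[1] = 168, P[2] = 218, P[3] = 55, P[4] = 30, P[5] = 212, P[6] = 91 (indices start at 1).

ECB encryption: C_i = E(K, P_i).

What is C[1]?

C[1] = 184

C[1]: E(K, 168) = 184.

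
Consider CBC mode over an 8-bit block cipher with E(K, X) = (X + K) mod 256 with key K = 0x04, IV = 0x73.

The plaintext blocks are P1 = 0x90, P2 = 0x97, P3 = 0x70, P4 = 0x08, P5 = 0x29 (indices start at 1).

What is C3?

CBC encryption: C_i = E(K, P_i ⊕ C_{i−1}), with C_{0} = IV.
C1: P1 ⊕ 0x73 = 0xE3; E(K, 0xE3) = 0xE7.
C2: P2 ⊕ 0xE7 = 0x70; E(K, 0x70) = 0x74.
C3: P3 ⊕ 0x74 = 0x04; E(K, 0x04) = 0x08.

C3 = 0x08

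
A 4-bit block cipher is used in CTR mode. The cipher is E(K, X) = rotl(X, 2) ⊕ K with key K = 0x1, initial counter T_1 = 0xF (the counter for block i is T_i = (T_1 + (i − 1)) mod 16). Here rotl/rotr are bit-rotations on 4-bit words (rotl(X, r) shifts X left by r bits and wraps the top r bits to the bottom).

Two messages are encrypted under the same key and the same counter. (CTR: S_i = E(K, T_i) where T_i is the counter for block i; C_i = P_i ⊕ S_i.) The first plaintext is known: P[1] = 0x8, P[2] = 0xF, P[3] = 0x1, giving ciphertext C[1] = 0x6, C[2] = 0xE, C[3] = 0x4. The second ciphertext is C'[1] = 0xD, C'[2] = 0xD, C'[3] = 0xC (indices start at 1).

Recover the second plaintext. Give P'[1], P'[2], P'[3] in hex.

P'[1] = 0x3, P'[2] = 0xC, P'[3] = 0x9

In CTR with a reused counter, both messages share the same keystream S_i, so C_i ⊕ C'_i = P_i ⊕ P'_i and thus P'_i = P_i ⊕ C_i ⊕ C'_i.
P'[1]: 0x8 ⊕ 0x6 ⊕ 0xD = 0x3.
P'[2]: 0xF ⊕ 0xE ⊕ 0xD = 0xC.
P'[3]: 0x1 ⊕ 0x4 ⊕ 0xC = 0x9.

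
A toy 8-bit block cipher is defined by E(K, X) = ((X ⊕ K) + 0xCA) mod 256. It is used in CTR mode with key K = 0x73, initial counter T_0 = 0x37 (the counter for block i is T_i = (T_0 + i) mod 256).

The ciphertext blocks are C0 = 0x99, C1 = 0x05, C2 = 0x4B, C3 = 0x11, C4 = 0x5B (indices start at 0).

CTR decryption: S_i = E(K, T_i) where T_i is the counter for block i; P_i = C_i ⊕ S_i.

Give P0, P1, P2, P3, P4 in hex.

P0 = 0x97, P1 = 0x10, P2 = 0x5F, P3 = 0x02, P4 = 0x49

P0: T = 0x37, S = E(K, T) = 0x0E; 0x99 ⊕ 0x0E = 0x97.
P1: T = 0x38, S = E(K, T) = 0x15; 0x05 ⊕ 0x15 = 0x10.
P2: T = 0x39, S = E(K, T) = 0x14; 0x4B ⊕ 0x14 = 0x5F.
P3: T = 0x3A, S = E(K, T) = 0x13; 0x11 ⊕ 0x13 = 0x02.
P4: T = 0x3B, S = E(K, T) = 0x12; 0x5B ⊕ 0x12 = 0x49.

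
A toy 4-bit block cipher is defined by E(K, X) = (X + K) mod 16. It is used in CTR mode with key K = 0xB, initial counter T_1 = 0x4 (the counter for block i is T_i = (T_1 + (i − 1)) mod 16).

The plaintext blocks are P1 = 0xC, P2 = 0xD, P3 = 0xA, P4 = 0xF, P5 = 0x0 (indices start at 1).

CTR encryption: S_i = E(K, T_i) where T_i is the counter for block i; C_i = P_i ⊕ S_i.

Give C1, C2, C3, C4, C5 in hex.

C1 = 0x3, C2 = 0xD, C3 = 0xB, C4 = 0xD, C5 = 0x3

C1: T = 0x4, S = E(K, T) = 0xF; 0xC ⊕ 0xF = 0x3.
C2: T = 0x5, S = E(K, T) = 0x0; 0xD ⊕ 0x0 = 0xD.
C3: T = 0x6, S = E(K, T) = 0x1; 0xA ⊕ 0x1 = 0xB.
C4: T = 0x7, S = E(K, T) = 0x2; 0xF ⊕ 0x2 = 0xD.
C5: T = 0x8, S = E(K, T) = 0x3; 0x0 ⊕ 0x3 = 0x3.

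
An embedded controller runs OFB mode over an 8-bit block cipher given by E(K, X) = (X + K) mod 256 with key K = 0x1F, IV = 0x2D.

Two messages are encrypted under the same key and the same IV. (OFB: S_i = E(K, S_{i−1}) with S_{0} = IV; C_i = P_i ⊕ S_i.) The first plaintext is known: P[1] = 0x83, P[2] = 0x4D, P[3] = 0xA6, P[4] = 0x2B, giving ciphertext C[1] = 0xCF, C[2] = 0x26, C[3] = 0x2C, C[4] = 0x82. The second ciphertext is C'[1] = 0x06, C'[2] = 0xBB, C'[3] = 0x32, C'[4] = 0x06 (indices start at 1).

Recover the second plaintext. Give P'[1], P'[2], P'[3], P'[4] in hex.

P'[1] = 0x4A, P'[2] = 0xD0, P'[3] = 0xB8, P'[4] = 0xAF

In OFB with a reused IV, both messages share the same keystream S_i, so C_i ⊕ C'_i = P_i ⊕ P'_i and thus P'_i = P_i ⊕ C_i ⊕ C'_i.
P'[1]: 0x83 ⊕ 0xCF ⊕ 0x06 = 0x4A.
P'[2]: 0x4D ⊕ 0x26 ⊕ 0xBB = 0xD0.
P'[3]: 0xA6 ⊕ 0x2C ⊕ 0x32 = 0xB8.
P'[4]: 0x2B ⊕ 0x82 ⊕ 0x06 = 0xAF.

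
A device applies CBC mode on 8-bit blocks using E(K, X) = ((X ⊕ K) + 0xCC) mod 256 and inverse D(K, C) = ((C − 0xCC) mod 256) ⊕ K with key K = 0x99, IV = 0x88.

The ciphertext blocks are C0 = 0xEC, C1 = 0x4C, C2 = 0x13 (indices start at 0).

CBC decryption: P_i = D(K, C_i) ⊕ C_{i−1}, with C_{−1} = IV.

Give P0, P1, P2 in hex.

P0 = 0x31, P1 = 0xF5, P2 = 0x92

P0: D(K, 0xEC) = 0xB9; 0xB9 ⊕ 0x88 = 0x31.
P1: D(K, 0x4C) = 0x19; 0x19 ⊕ 0xEC = 0xF5.
P2: D(K, 0x13) = 0xDE; 0xDE ⊕ 0x4C = 0x92.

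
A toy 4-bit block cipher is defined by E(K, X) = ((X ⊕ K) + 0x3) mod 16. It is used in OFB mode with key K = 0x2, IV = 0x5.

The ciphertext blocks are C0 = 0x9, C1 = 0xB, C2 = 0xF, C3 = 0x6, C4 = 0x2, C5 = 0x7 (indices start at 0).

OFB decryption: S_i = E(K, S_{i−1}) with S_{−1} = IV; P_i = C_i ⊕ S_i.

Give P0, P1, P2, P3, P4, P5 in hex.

P0 = 0x3, P1 = 0x0, P2 = 0x3, P3 = 0x7, P4 = 0x4, P5 = 0x0

P0: S = E(K, 0x5) = 0xA; 0x9 ⊕ 0xA = 0x3.
P1: S = E(K, 0xA) = 0xB; 0xB ⊕ 0xB = 0x0.
P2: S = E(K, 0xB) = 0xC; 0xF ⊕ 0xC = 0x3.
P3: S = E(K, 0xC) = 0x1; 0x6 ⊕ 0x1 = 0x7.
P4: S = E(K, 0x1) = 0x6; 0x2 ⊕ 0x6 = 0x4.
P5: S = E(K, 0x6) = 0x7; 0x7 ⊕ 0x7 = 0x0.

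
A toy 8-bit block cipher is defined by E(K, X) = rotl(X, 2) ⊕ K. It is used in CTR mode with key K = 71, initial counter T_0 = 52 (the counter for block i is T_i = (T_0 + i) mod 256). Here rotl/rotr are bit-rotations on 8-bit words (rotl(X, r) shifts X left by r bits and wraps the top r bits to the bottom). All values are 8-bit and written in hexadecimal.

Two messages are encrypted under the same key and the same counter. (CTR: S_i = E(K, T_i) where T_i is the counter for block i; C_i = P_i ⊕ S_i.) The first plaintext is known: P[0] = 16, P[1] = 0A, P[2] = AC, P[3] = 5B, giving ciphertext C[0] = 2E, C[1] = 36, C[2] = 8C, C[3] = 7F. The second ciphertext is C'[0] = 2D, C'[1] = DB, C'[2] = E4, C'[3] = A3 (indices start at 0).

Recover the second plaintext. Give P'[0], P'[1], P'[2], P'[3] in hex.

In CTR with a reused counter, both messages share the same keystream S_i, so C_i ⊕ C'_i = P_i ⊕ P'_i and thus P'_i = P_i ⊕ C_i ⊕ C'_i.
P'[0]: 16 ⊕ 2E ⊕ 2D = 15.
P'[1]: 0A ⊕ 36 ⊕ DB = E7.
P'[2]: AC ⊕ 8C ⊕ E4 = C4.
P'[3]: 5B ⊕ 7F ⊕ A3 = 87.

P'[0] = 15, P'[1] = E7, P'[2] = C4, P'[3] = 87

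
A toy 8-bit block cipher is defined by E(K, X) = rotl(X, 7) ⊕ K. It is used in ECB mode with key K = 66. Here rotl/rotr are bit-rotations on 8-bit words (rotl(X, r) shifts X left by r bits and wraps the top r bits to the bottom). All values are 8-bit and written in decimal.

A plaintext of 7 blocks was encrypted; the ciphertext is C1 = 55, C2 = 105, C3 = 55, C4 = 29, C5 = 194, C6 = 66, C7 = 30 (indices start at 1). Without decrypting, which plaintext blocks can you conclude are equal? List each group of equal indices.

P1 = P3

ECB encrypts each block independently with the same key, so equal ciphertext blocks imply equal plaintext blocks.
C1 = C3 = 55, so P1 = P3.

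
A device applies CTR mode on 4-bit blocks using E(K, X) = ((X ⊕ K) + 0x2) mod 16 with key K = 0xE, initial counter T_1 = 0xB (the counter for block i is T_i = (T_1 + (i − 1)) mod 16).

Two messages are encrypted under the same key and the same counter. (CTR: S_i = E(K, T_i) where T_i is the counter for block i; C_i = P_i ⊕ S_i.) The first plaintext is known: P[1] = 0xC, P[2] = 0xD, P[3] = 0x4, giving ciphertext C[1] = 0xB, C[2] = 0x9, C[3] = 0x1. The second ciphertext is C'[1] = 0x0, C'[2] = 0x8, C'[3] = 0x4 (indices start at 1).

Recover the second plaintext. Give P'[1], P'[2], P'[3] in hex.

P'[1] = 0x7, P'[2] = 0xC, P'[3] = 0x1

In CTR with a reused counter, both messages share the same keystream S_i, so C_i ⊕ C'_i = P_i ⊕ P'_i and thus P'_i = P_i ⊕ C_i ⊕ C'_i.
P'[1]: 0xC ⊕ 0xB ⊕ 0x0 = 0x7.
P'[2]: 0xD ⊕ 0x9 ⊕ 0x8 = 0xC.
P'[3]: 0x4 ⊕ 0x1 ⊕ 0x4 = 0x1.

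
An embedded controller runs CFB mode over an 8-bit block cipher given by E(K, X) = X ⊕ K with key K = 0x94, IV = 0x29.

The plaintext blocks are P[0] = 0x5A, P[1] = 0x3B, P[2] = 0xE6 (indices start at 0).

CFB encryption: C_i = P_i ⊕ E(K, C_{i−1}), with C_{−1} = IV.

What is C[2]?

C[0]: E(K, 0x29) = 0xBD; 0x5A ⊕ 0xBD = 0xE7.
C[1]: E(K, 0xE7) = 0x73; 0x3B ⊕ 0x73 = 0x48.
C[2]: E(K, 0x48) = 0xDC; 0xE6 ⊕ 0xDC = 0x3A.

C[2] = 0x3A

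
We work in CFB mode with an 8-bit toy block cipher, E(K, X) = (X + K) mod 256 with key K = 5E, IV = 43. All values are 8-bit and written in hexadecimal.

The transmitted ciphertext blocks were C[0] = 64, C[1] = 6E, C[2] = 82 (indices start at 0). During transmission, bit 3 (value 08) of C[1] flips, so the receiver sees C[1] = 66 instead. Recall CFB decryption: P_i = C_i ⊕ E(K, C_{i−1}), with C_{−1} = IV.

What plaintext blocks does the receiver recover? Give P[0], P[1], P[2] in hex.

Only C[1] changed, to 66. In CFB, a change in C_i flips the same bit in P_i and garbles P_{i+1}. Decrypting the received ciphertext:
P[0]: E(K, 43) = A1; 64 ⊕ A1 = C5.
P[1]: E(K, 64) = C2; 66 ⊕ C2 = A4.
P[2]: E(K, 66) = C4; 82 ⊕ C4 = 46.
Blocks that differ from the original plaintext: P[1], P[2].

P[0] = C5, P[1] = A4, P[2] = 46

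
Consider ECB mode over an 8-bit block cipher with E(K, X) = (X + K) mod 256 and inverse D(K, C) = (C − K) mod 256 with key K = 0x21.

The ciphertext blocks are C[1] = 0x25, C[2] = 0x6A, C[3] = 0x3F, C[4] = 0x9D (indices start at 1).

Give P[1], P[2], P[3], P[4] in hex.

P[1] = 0x04, P[2] = 0x49, P[3] = 0x1E, P[4] = 0x7C

ECB decryption: P_i = D(K, C_i).
P[1]: D(K, 0x25) = 0x04.
P[2]: D(K, 0x6A) = 0x49.
P[3]: D(K, 0x3F) = 0x1E.
P[4]: D(K, 0x9D) = 0x7C.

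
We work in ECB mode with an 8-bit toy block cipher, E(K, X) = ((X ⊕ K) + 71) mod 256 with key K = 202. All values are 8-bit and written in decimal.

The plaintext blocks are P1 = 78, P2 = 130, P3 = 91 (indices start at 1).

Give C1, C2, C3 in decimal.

C1 = 203, C2 = 143, C3 = 216

ECB encryption: C_i = E(K, P_i).
C1: E(K, 78) = 203.
C2: E(K, 130) = 143.
C3: E(K, 91) = 216.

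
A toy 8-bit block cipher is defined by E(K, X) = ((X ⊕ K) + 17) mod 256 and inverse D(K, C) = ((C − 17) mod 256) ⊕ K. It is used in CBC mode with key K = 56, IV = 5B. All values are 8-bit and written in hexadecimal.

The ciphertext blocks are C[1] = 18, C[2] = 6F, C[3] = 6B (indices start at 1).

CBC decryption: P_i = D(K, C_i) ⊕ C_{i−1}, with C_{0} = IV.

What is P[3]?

P[3] = 6D

P[3]: D(K, 6B) = 02; 02 ⊕ 6F = 6D.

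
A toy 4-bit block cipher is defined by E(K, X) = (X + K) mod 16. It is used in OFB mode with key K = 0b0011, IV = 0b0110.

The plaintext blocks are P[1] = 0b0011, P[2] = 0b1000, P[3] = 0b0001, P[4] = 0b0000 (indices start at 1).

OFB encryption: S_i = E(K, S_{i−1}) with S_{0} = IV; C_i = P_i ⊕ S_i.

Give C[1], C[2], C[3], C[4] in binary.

C[1] = 0b1010, C[2] = 0b0100, C[3] = 0b1110, C[4] = 0b0010

C[1]: S = E(K, 0b0110) = 0b1001; 0b0011 ⊕ 0b1001 = 0b1010.
C[2]: S = E(K, 0b1001) = 0b1100; 0b1000 ⊕ 0b1100 = 0b0100.
C[3]: S = E(K, 0b1100) = 0b1111; 0b0001 ⊕ 0b1111 = 0b1110.
C[4]: S = E(K, 0b1111) = 0b0010; 0b0000 ⊕ 0b0010 = 0b0010.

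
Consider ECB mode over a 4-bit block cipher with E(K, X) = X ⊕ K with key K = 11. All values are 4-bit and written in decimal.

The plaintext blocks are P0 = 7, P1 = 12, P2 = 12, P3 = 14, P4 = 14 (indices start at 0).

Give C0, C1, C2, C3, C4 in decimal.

C0 = 12, C1 = 7, C2 = 7, C3 = 5, C4 = 5

ECB encryption: C_i = E(K, P_i).
C0: E(K, 7) = 12.
C1: E(K, 12) = 7.
C2: E(K, 12) = 7.
C3: E(K, 14) = 5.
C4: E(K, 14) = 5.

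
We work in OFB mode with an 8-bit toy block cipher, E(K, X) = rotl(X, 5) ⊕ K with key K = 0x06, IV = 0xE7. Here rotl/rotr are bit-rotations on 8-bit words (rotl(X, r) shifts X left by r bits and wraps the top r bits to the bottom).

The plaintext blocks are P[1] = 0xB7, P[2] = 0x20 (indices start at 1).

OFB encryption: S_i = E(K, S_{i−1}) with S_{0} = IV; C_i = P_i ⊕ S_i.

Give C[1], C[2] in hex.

C[1]: S = E(K, 0xE7) = 0xFA; 0xB7 ⊕ 0xFA = 0x4D.
C[2]: S = E(K, 0xFA) = 0x59; 0x20 ⊕ 0x59 = 0x79.

C[1] = 0x4D, C[2] = 0x79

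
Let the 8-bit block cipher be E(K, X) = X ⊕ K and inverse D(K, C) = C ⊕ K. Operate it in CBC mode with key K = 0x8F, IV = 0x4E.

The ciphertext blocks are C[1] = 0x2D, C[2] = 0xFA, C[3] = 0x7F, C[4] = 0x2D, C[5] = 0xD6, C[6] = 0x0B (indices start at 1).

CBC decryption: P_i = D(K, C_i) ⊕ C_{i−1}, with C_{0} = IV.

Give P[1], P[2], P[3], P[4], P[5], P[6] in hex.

P[1] = 0xEC, P[2] = 0x58, P[3] = 0x0A, P[4] = 0xDD, P[5] = 0x74, P[6] = 0x52

P[1]: D(K, 0x2D) = 0xA2; 0xA2 ⊕ 0x4E = 0xEC.
P[2]: D(K, 0xFA) = 0x75; 0x75 ⊕ 0x2D = 0x58.
P[3]: D(K, 0x7F) = 0xF0; 0xF0 ⊕ 0xFA = 0x0A.
P[4]: D(K, 0x2D) = 0xA2; 0xA2 ⊕ 0x7F = 0xDD.
P[5]: D(K, 0xD6) = 0x59; 0x59 ⊕ 0x2D = 0x74.
P[6]: D(K, 0x0B) = 0x84; 0x84 ⊕ 0xD6 = 0x52.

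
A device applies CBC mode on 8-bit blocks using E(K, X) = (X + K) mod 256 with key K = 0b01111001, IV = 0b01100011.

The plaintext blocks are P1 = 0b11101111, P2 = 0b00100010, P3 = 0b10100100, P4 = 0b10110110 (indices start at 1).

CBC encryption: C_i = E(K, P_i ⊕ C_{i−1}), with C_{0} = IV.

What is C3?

C1: P1 ⊕ 0b01100011 = 0b10001100; E(K, 0b10001100) = 0b00000101.
C2: P2 ⊕ 0b00000101 = 0b00100111; E(K, 0b00100111) = 0b10100000.
C3: P3 ⊕ 0b10100000 = 0b00000100; E(K, 0b00000100) = 0b01111101.

C3 = 0b01111101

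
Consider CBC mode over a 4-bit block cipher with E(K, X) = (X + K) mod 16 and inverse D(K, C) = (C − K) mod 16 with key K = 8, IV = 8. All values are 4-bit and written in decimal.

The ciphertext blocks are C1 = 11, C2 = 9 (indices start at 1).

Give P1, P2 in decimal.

CBC decryption: P_i = D(K, C_i) ⊕ C_{i−1}, with C_{0} = IV.
P1: D(K, 11) = 3; 3 ⊕ 8 = 11.
P2: D(K, 9) = 1; 1 ⊕ 11 = 10.

P1 = 11, P2 = 10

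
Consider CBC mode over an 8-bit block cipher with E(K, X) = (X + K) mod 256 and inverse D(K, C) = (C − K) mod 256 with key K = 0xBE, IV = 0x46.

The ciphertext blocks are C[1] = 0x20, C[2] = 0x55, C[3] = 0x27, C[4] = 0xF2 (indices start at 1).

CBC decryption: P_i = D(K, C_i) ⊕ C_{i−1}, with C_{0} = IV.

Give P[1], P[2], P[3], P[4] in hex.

P[1] = 0x24, P[2] = 0xB7, P[3] = 0x3C, P[4] = 0x13

P[1]: D(K, 0x20) = 0x62; 0x62 ⊕ 0x46 = 0x24.
P[2]: D(K, 0x55) = 0x97; 0x97 ⊕ 0x20 = 0xB7.
P[3]: D(K, 0x27) = 0x69; 0x69 ⊕ 0x55 = 0x3C.
P[4]: D(K, 0xF2) = 0x34; 0x34 ⊕ 0x27 = 0x13.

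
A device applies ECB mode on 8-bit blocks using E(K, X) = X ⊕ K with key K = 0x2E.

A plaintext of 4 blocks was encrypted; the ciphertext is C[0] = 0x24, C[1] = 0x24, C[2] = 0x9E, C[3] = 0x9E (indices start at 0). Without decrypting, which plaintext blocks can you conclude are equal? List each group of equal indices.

ECB encrypts each block independently with the same key, so equal ciphertext blocks imply equal plaintext blocks.
C[0] = C[1] = 0x24, so P[0] = P[1].
C[2] = C[3] = 0x9E, so P[2] = P[3].

P[0] = P[1]; P[2] = P[3]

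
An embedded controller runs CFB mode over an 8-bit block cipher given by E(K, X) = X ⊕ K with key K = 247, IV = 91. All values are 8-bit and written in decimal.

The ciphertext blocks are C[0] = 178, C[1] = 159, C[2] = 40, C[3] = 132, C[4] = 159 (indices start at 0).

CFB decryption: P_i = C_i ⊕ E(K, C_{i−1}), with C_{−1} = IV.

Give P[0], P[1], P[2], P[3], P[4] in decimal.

P[0]: E(K, 91) = 172; 178 ⊕ 172 = 30.
P[1]: E(K, 178) = 69; 159 ⊕ 69 = 218.
P[2]: E(K, 159) = 104; 40 ⊕ 104 = 64.
P[3]: E(K, 40) = 223; 132 ⊕ 223 = 91.
P[4]: E(K, 132) = 115; 159 ⊕ 115 = 236.

P[0] = 30, P[1] = 218, P[2] = 64, P[3] = 91, P[4] = 236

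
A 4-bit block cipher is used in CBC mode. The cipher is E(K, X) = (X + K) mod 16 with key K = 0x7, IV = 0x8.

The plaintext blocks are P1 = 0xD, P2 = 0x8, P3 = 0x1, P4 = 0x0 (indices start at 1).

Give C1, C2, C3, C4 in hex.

C1 = 0xC, C2 = 0xB, C3 = 0x1, C4 = 0x8

CBC encryption: C_i = E(K, P_i ⊕ C_{i−1}), with C_{0} = IV.
C1: P1 ⊕ 0x8 = 0x5; E(K, 0x5) = 0xC.
C2: P2 ⊕ 0xC = 0x4; E(K, 0x4) = 0xB.
C3: P3 ⊕ 0xB = 0xA; E(K, 0xA) = 0x1.
C4: P4 ⊕ 0x1 = 0x1; E(K, 0x1) = 0x8.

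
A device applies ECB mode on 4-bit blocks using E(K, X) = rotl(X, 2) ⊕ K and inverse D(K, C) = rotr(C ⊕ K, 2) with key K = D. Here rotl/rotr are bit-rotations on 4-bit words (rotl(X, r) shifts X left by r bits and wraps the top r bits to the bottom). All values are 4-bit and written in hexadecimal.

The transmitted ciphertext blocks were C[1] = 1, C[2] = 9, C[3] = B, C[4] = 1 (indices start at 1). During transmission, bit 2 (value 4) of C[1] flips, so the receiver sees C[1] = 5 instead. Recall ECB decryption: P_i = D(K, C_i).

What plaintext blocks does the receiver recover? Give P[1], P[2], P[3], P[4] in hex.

Only C[1] changed, to 5. In ECB, a change in C_i affects only P_i. Decrypting the received ciphertext:
P[1]: D(K, 5) = 2.
P[2]: D(K, 9) = 1.
P[3]: D(K, B) = 9.
P[4]: D(K, 1) = 3.
Blocks that differ from the original plaintext: P[1].

P[1] = 2, P[2] = 1, P[3] = 9, P[4] = 3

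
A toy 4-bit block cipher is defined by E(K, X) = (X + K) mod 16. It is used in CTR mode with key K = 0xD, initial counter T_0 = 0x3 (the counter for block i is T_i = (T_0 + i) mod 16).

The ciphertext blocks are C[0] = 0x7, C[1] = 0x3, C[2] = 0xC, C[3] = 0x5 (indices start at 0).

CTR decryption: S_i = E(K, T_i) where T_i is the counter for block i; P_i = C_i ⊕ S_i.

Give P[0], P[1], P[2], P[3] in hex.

P[0]: T = 0x3, S = E(K, T) = 0x0; 0x7 ⊕ 0x0 = 0x7.
P[1]: T = 0x4, S = E(K, T) = 0x1; 0x3 ⊕ 0x1 = 0x2.
P[2]: T = 0x5, S = E(K, T) = 0x2; 0xC ⊕ 0x2 = 0xE.
P[3]: T = 0x6, S = E(K, T) = 0x3; 0x5 ⊕ 0x3 = 0x6.

P[0] = 0x7, P[1] = 0x2, P[2] = 0xE, P[3] = 0x6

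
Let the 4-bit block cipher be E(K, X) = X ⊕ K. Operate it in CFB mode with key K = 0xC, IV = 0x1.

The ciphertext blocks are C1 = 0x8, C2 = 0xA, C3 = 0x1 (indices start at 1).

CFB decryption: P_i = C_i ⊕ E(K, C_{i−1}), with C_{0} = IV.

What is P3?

P3 = 0x7

P3: E(K, 0xA) = 0x6; 0x1 ⊕ 0x6 = 0x7.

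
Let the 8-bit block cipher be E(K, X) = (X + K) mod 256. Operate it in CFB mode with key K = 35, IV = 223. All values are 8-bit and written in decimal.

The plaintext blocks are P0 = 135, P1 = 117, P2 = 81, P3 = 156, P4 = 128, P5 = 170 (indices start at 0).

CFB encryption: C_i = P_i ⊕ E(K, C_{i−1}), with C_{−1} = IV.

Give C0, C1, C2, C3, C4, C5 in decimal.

C0 = 133, C1 = 221, C2 = 81, C3 = 232, C4 = 139, C5 = 4

C0: E(K, 223) = 2; 135 ⊕ 2 = 133.
C1: E(K, 133) = 168; 117 ⊕ 168 = 221.
C2: E(K, 221) = 0; 81 ⊕ 0 = 81.
C3: E(K, 81) = 116; 156 ⊕ 116 = 232.
C4: E(K, 232) = 11; 128 ⊕ 11 = 139.
C5: E(K, 139) = 174; 170 ⊕ 174 = 4.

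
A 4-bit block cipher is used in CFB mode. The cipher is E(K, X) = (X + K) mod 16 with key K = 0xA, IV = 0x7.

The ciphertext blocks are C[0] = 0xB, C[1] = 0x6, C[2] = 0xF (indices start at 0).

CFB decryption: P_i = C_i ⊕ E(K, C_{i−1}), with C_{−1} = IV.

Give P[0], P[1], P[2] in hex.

P[0] = 0xA, P[1] = 0x3, P[2] = 0xF

P[0]: E(K, 0x7) = 0x1; 0xB ⊕ 0x1 = 0xA.
P[1]: E(K, 0xB) = 0x5; 0x6 ⊕ 0x5 = 0x3.
P[2]: E(K, 0x6) = 0x0; 0xF ⊕ 0x0 = 0xF.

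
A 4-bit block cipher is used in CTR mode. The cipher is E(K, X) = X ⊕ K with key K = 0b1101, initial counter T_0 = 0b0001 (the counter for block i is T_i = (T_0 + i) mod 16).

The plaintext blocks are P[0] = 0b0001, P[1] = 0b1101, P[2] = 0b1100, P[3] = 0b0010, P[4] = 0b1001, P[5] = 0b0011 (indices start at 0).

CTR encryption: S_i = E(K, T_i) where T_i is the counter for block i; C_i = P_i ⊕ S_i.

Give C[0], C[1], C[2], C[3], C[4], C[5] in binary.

C[0]: T = 0b0001, S = E(K, T) = 0b1100; 0b0001 ⊕ 0b1100 = 0b1101.
C[1]: T = 0b0010, S = E(K, T) = 0b1111; 0b1101 ⊕ 0b1111 = 0b0010.
C[2]: T = 0b0011, S = E(K, T) = 0b1110; 0b1100 ⊕ 0b1110 = 0b0010.
C[3]: T = 0b0100, S = E(K, T) = 0b1001; 0b0010 ⊕ 0b1001 = 0b1011.
C[4]: T = 0b0101, S = E(K, T) = 0b1000; 0b1001 ⊕ 0b1000 = 0b0001.
C[5]: T = 0b0110, S = E(K, T) = 0b1011; 0b0011 ⊕ 0b1011 = 0b1000.

C[0] = 0b1101, C[1] = 0b0010, C[2] = 0b0010, C[3] = 0b1011, C[4] = 0b0001, C[5] = 0b1000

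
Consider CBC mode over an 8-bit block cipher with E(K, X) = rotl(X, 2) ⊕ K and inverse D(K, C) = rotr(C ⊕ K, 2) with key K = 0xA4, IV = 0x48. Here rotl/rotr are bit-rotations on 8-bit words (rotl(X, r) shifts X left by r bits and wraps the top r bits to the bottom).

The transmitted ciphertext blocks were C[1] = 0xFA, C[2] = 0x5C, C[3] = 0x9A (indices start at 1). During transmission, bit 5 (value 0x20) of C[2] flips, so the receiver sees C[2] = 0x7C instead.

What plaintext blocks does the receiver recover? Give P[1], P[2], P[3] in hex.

CBC decryption: P_i = D(K, C_i) ⊕ C_{i−1}, with C_{0} = IV.
Only C[2] changed, to 0x7C. In CBC, a change in C_i garbles P_i and flips the same bit in P_{i+1}. Decrypting the received ciphertext:
P[1]: D(K, 0xFA) = 0x97; 0x97 ⊕ 0x48 = 0xDF.
P[2]: D(K, 0x7C) = 0x36; 0x36 ⊕ 0xFA = 0xCC.
P[3]: D(K, 0x9A) = 0x8F; 0x8F ⊕ 0x7C = 0xF3.
Blocks that differ from the original plaintext: P[2], P[3].

P[1] = 0xDF, P[2] = 0xCC, P[3] = 0xF3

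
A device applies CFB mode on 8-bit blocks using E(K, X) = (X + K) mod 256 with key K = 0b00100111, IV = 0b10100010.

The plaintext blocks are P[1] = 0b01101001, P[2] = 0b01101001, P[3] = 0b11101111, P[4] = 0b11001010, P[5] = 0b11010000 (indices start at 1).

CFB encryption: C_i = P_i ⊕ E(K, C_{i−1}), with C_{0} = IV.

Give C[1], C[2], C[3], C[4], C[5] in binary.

C[1]: E(K, 0b10100010) = 0b11001001; 0b01101001 ⊕ 0b11001001 = 0b10100000.
C[2]: E(K, 0b10100000) = 0b11000111; 0b01101001 ⊕ 0b11000111 = 0b10101110.
C[3]: E(K, 0b10101110) = 0b11010101; 0b11101111 ⊕ 0b11010101 = 0b00111010.
C[4]: E(K, 0b00111010) = 0b01100001; 0b11001010 ⊕ 0b01100001 = 0b10101011.
C[5]: E(K, 0b10101011) = 0b11010010; 0b11010000 ⊕ 0b11010010 = 0b00000010.

C[1] = 0b10100000, C[2] = 0b10101110, C[3] = 0b00111010, C[4] = 0b10101011, C[5] = 0b00000010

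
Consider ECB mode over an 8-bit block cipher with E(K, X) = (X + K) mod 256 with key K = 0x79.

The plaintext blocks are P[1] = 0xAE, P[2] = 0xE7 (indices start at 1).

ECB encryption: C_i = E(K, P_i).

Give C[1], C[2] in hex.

C[1]: E(K, 0xAE) = 0x27.
C[2]: E(K, 0xE7) = 0x60.

C[1] = 0x27, C[2] = 0x60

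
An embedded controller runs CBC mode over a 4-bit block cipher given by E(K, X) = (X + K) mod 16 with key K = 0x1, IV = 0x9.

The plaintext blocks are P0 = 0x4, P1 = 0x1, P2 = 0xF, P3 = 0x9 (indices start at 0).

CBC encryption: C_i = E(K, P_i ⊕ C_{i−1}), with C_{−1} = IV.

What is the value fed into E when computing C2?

C0: P0 ⊕ 0x9 = 0xD; E(K, 0xD) = 0xE.
C1: P1 ⊕ 0xE = 0xF; E(K, 0xF) = 0x0.
C2: P2 ⊕ 0x0 = 0xF; E(K, 0xF) = 0x0.
So the input to E for block 2 is 0xF.

0xF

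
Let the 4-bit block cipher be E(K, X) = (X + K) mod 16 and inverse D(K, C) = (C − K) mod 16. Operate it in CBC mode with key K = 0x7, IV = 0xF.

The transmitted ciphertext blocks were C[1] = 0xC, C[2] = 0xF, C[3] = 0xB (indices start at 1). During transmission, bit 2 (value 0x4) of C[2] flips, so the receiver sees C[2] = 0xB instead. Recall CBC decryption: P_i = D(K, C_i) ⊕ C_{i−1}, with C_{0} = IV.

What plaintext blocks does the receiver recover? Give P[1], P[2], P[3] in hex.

P[1] = 0xA, P[2] = 0x8, P[3] = 0xF

Only C[2] changed, to 0xB. In CBC, a change in C_i garbles P_i and flips the same bit in P_{i+1}. Decrypting the received ciphertext:
P[1]: D(K, 0xC) = 0x5; 0x5 ⊕ 0xF = 0xA.
P[2]: D(K, 0xB) = 0x4; 0x4 ⊕ 0xC = 0x8.
P[3]: D(K, 0xB) = 0x4; 0x4 ⊕ 0xB = 0xF.
Blocks that differ from the original plaintext: P[2], P[3].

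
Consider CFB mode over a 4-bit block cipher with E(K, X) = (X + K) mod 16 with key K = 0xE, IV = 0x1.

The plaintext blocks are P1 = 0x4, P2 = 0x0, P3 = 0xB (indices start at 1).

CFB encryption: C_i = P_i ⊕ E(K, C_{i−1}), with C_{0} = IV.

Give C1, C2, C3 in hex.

C1 = 0xB, C2 = 0x9, C3 = 0xC

C1: E(K, 0x1) = 0xF; 0x4 ⊕ 0xF = 0xB.
C2: E(K, 0xB) = 0x9; 0x0 ⊕ 0x9 = 0x9.
C3: E(K, 0x9) = 0x7; 0xB ⊕ 0x7 = 0xC.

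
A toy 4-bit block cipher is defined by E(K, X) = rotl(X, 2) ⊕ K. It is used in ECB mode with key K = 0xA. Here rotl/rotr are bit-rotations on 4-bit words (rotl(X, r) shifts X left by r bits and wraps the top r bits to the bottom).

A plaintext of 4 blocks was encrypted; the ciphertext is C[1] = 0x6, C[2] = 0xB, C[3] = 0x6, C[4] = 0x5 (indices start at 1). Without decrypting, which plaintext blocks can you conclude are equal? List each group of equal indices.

ECB encrypts each block independently with the same key, so equal ciphertext blocks imply equal plaintext blocks.
C[1] = C[3] = 0x6, so P[1] = P[3].

P[1] = P[3]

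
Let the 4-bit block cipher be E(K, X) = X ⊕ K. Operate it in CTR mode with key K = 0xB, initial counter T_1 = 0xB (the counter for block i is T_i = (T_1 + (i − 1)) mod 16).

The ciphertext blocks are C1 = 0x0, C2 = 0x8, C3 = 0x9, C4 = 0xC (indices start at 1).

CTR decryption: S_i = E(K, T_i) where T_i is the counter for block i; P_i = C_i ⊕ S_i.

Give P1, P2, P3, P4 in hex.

P1: T = 0xB, S = E(K, T) = 0x0; 0x0 ⊕ 0x0 = 0x0.
P2: T = 0xC, S = E(K, T) = 0x7; 0x8 ⊕ 0x7 = 0xF.
P3: T = 0xD, S = E(K, T) = 0x6; 0x9 ⊕ 0x6 = 0xF.
P4: T = 0xE, S = E(K, T) = 0x5; 0xC ⊕ 0x5 = 0x9.

P1 = 0x0, P2 = 0xF, P3 = 0xF, P4 = 0x9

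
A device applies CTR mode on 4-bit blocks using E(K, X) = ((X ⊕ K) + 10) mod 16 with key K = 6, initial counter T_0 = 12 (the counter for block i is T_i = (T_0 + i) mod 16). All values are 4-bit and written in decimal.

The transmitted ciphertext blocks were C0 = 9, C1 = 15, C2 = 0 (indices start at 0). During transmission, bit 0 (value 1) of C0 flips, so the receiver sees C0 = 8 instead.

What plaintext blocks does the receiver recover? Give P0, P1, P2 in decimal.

CTR decryption: S_i = E(K, T_i) where T_i is the counter for block i; P_i = C_i ⊕ S_i.
Only C0 changed, to 8. In CTR, a change in C_i flips the same bit in P_i only; the keystream is unaffected. Decrypting the received ciphertext:
P0: T = 12, S = E(K, T) = 4; 8 ⊕ 4 = 12.
P1: T = 13, S = E(K, T) = 5; 15 ⊕ 5 = 10.
P2: T = 14, S = E(K, T) = 2; 0 ⊕ 2 = 2.
Blocks that differ from the original plaintext: P0.

P0 = 12, P1 = 10, P2 = 2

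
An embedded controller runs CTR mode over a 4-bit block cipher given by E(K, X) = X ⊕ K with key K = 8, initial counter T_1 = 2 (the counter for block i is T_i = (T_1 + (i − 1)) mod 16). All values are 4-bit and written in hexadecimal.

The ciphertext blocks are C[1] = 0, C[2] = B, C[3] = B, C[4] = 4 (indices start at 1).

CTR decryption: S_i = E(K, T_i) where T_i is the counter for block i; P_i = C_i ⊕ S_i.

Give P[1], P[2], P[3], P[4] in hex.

P[1]: T = 2, S = E(K, T) = A; 0 ⊕ A = A.
P[2]: T = 3, S = E(K, T) = B; B ⊕ B = 0.
P[3]: T = 4, S = E(K, T) = C; B ⊕ C = 7.
P[4]: T = 5, S = E(K, T) = D; 4 ⊕ D = 9.

P[1] = A, P[2] = 0, P[3] = 7, P[4] = 9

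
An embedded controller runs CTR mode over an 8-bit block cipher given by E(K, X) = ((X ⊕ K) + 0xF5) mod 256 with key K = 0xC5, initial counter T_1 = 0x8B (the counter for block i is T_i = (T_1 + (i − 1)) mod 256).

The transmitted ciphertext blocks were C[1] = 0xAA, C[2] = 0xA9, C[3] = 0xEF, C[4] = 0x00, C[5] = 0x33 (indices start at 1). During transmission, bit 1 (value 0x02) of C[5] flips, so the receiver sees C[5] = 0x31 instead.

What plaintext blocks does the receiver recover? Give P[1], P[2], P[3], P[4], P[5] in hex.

P[1] = 0xE9, P[2] = 0x97, P[3] = 0xD2, P[4] = 0x40, P[5] = 0x0E

CTR decryption: S_i = E(K, T_i) where T_i is the counter for block i; P_i = C_i ⊕ S_i.
Only C[5] changed, to 0x31. In CTR, a change in C_i flips the same bit in P_i only; the keystream is unaffected. Decrypting the received ciphertext:
P[1]: T = 0x8B, S = E(K, T) = 0x43; 0xAA ⊕ 0x43 = 0xE9.
P[2]: T = 0x8C, S = E(K, T) = 0x3E; 0xA9 ⊕ 0x3E = 0x97.
P[3]: T = 0x8D, S = E(K, T) = 0x3D; 0xEF ⊕ 0x3D = 0xD2.
P[4]: T = 0x8E, S = E(K, T) = 0x40; 0x00 ⊕ 0x40 = 0x40.
P[5]: T = 0x8F, S = E(K, T) = 0x3F; 0x31 ⊕ 0x3F = 0x0E.
Blocks that differ from the original plaintext: P[5].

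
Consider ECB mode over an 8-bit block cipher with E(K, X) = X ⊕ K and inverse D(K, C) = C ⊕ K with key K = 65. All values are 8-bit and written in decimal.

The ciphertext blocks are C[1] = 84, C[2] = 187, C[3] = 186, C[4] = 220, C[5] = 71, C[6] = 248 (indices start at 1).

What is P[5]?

ECB decryption: P_i = D(K, C_i).
P[5]: D(K, 71) = 6.

P[5] = 6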